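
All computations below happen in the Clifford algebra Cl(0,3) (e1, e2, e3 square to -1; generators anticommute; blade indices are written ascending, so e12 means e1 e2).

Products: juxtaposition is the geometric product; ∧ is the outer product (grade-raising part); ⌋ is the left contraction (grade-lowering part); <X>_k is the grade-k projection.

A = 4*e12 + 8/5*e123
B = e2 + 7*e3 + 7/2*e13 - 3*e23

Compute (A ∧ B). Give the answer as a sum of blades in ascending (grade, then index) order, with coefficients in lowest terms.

step 1: 28*e123
Answer: 28*e123


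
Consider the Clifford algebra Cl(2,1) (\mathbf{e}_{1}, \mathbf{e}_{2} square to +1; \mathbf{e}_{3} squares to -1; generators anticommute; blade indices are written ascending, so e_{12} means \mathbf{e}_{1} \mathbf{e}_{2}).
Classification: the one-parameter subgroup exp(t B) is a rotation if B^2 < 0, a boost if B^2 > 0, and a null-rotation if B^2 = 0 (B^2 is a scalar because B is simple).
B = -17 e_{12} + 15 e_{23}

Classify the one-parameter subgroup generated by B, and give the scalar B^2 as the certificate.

B^2 term by term: the squares give (-17)^2*(e_{12})^2 + (15)^2*(e_{23})^2 = 289*(-1) + 225*(+1) = -64 (each basis 2-blade squares to minus the product of its generators' squares); cross terms between blades sharing an index anticommute and cancel. So B^2 = -64.
Answer: rotation, certificate B^2 = -64. No conjugation can change B^2 = -64; the sign gives the class.


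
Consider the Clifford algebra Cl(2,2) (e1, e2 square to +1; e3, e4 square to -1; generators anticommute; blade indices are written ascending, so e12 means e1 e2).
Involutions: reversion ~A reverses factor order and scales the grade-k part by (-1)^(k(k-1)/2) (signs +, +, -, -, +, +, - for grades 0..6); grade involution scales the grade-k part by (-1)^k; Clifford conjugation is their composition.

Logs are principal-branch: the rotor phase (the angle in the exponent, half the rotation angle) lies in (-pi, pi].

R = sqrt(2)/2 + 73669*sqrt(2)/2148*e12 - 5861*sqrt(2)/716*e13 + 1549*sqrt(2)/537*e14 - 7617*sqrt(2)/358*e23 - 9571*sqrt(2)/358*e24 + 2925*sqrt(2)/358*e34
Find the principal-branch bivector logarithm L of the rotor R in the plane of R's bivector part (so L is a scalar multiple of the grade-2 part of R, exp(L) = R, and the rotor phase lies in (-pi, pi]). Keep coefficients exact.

The scalar part of R is sqrt(2)/2, which fixes the principal-branch rotor phase; the unit plane is then the bivector part divided by the sine of that phase, and L is that plane scaled by the phase.
Concretely: cos(phase) = sqrt(2)/2 gives phase = ±pi/4, and since phase/sin(phase) is even the sign is immaterial: L = (phase/sin(phase)) * <R>_2 = (sqrt(2)*pi/4) * <R>_2.
Answer: 73669*pi/4296*e12 - 5861*pi/1432*e13 + 1549*pi/1074*e14 - 7617*pi/716*e23 - 9571*pi/716*e24 + 2925*pi/716*e34


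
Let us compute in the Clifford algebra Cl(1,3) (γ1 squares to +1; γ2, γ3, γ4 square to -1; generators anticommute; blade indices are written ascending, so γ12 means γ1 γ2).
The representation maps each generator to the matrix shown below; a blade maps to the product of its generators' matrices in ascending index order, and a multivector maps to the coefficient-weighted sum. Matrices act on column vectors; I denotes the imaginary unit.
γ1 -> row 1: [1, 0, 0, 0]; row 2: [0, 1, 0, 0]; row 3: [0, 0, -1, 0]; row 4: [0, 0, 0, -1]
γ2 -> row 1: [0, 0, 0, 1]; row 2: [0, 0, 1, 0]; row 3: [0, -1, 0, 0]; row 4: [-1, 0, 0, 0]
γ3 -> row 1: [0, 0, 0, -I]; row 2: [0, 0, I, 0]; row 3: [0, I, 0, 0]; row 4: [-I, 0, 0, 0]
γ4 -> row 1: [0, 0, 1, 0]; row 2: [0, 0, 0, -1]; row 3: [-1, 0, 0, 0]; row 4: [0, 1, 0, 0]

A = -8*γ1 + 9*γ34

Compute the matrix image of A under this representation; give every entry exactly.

Bivector images (products of the table entries): rho(γ34) = rho(γ3)rho(γ4) = row 1: [0, -I, 0, 0]; row 2: [-I, 0, 0, 0]; row 3: [0, 0, 0, -I]; row 4: [0, 0, -I, 0].
M = (-8)*rho(γ1) + (9)*rho(γ34), summed entrywise:
Answer: row 1: [-8, -9*I, 0, 0]; row 2: [-9*I, -8, 0, 0]; row 3: [0, 0, 8, -9*I]; row 4: [0, 0, -9*I, 8]


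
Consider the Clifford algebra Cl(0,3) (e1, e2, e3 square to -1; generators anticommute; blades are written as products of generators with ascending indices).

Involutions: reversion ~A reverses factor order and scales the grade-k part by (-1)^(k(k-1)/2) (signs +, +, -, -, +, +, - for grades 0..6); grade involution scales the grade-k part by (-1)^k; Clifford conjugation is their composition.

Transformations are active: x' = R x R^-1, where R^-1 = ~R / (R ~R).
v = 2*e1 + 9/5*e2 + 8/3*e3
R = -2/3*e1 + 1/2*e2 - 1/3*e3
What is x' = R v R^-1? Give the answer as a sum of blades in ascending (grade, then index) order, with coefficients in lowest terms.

~R = -2/3*e1 + 1/2*e2 - 1/3*e3, and R ~R = -29/36, so R^-1 = ~R / (-29/36).
R v = 119/90 - 11/5*e1 e2 - 10/9*e1 e3 + 29/15*e2 e3
Answer: 82/435*e1 - 499/145*e2 - 228/145*e3


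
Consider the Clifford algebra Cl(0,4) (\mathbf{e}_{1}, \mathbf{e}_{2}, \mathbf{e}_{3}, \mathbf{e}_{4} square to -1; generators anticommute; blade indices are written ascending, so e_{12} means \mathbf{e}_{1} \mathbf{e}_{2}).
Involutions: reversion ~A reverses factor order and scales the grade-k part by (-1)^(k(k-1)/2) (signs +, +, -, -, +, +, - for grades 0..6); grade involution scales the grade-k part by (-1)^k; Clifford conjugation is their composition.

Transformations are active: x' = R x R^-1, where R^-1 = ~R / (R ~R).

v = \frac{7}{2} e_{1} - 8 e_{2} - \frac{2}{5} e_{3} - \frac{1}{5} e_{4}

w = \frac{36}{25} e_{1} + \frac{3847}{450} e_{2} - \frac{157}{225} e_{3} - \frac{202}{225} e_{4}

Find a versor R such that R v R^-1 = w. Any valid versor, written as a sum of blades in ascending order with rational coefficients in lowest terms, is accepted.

Sketch: the shared square -\frac{1529}{20} makes R = v + w = \frac{247}{50} e_{1} + \frac{247}{450} e_{2} - \frac{247}{225} e_{3} - \frac{247}{225} e_{4} the natural versor; its sandwich fixes that direction, negates (v - w)/2, and sends v to w.
Answer: \frac{247}{50} e_{1} + \frac{247}{450} e_{2} - \frac{247}{225} e_{3} - \frac{247}{225} e_{4}


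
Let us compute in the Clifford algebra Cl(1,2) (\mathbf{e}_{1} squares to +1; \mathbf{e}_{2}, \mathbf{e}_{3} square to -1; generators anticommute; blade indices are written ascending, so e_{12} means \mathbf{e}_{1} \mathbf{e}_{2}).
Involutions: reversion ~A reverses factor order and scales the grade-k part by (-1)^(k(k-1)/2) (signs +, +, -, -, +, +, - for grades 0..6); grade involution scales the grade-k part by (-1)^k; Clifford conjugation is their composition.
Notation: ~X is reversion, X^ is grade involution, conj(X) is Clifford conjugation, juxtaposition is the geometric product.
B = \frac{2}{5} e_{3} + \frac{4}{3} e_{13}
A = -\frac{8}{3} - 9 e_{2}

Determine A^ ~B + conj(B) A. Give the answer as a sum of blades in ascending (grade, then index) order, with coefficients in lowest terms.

first term: -\frac{16}{15} e_{3} + \frac{32}{9} e_{13} + \frac{18}{5} e_{23} + 12 e_{123}
second term: \frac{16}{15} e_{3} + \frac{32}{9} e_{13} - \frac{18}{5} e_{23} - 12 e_{123}
Answer: \frac{64}{9} e_{13}


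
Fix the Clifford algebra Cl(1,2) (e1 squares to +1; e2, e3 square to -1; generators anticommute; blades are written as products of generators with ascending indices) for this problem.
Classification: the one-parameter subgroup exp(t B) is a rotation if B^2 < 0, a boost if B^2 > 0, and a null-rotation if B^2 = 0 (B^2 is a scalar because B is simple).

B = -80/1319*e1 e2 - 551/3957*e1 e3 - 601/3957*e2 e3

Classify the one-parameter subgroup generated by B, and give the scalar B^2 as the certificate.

B^2 term by term: the squares give (-80/1319)^2*(e1 e2)^2 + (-551/3957)^2*(e1 e3)^2 + (-601/3957)^2*(e2 e3)^2 = 6400/1739761*(+1) + 303601/15657849*(+1) + 361201/15657849*(-1) = 0 (each basis 2-blade squares to minus the product of its generators' squares); cross terms between blades sharing an index anticommute and cancel. So B^2 = 0.
Answer: null-rotation, certificate B^2 = 0. Why this suffices: the scalar 0 survives any versor conjugation, so its sign alone determines the class however B is presented.


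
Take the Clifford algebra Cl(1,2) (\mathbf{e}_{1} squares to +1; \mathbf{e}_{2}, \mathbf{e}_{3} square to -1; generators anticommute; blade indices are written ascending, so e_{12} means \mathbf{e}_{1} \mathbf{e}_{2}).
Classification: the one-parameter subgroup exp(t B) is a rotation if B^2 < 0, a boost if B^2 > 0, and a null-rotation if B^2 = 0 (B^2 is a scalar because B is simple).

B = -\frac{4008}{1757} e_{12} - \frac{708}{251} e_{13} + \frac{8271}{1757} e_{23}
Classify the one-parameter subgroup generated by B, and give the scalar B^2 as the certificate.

B^2 term by term: the squares give (-\frac{4008}{1757})^2*(e_{12})^2 + (-\frac{708}{251})^2*(e_{13})^2 + (\frac{8271}{1757})^2*(e_{23})^2 = \frac{16064064}{3087049}*(+1) + \frac{501264}{63001}*(+1) + \frac{68409441}{3087049}*(-1) = -9 (each basis 2-blade squares to minus the product of its generators' squares); cross terms between blades sharing an index anticommute and cancel. So B^2 = -9.
Answer: rotation, certificate B^2 = -9. Why this suffices: the scalar -9 survives any versor conjugation, so its sign alone determines the class however B is presented.


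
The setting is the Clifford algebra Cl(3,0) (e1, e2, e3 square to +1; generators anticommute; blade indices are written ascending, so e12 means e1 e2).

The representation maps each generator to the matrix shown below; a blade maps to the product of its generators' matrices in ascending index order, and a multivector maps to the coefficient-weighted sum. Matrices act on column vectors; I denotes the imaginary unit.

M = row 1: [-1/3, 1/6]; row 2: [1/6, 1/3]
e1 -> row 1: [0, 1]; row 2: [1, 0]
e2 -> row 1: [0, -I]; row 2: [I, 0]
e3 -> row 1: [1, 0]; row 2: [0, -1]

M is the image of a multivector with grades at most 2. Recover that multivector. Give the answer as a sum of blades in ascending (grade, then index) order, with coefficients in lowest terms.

Method: 1, rho(e1), rho(e2), rho(e3) form a trace-orthogonal basis of the 2x2 complex matrices (tr(X Y) = 2 if X = Y, else 0), so M = m0*1 + m1*rho(e1) + m2*rho(e2) + m3*rho(e3) with m0 = tr(M)/2 = 0, m1 = tr(M rho(e1))/2 = 1/6, m2 = tr(M rho(e2))/2 = 0, m3 = tr(M rho(e3))/2 = -1/3.
Multiplying table entries, the bivector images are rho(e12) = I*rho(e3), rho(e13) = -I*rho(e2), rho(e23) = I*rho(e1); with real blade coefficients the real parts of m0..m3 are the coefficients of 1, e1, e2, e3 and the imaginary parts give the bivectors (e23: Im m1, e13: -Im m2, e12: Im m3).
Answer: 1/6*e1 - 1/3*e3


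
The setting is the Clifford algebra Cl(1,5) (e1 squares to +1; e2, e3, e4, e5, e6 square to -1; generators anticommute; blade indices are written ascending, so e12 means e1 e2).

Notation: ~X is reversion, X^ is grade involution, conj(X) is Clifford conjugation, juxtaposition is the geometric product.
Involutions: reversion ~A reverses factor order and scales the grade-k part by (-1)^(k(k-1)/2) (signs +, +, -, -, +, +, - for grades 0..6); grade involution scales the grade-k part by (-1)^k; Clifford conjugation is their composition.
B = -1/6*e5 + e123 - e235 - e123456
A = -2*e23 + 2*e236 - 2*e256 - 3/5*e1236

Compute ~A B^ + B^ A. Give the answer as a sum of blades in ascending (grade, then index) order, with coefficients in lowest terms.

first term: 2*e1 - 2*e5 + 3/5*e6 + 2*e16 + 1/3*e26 - 2*e36 - 3/5*e45 - 2*e56 + 2*e134 - 2*e145 - 3/5*e156 + 1/3*e235 - 2*e1356 + 2*e1456 + 1/3*e2356 + 1/10*e12356
second term: -2*e1 + 2*e5 - 3/5*e6 + 2*e16 - 1/3*e26 - 2*e36 - 3/5*e45 - 2*e56 + 2*e134 - 2*e145 - 3/5*e156 - 1/3*e235 + 2*e1356 - 2*e1456 + 1/3*e2356 + 1/10*e12356
Answer: 4*e16 - 4*e36 - 6/5*e45 - 4*e56 + 4*e134 - 4*e145 - 6/5*e156 + 2/3*e2356 + 1/5*e12356


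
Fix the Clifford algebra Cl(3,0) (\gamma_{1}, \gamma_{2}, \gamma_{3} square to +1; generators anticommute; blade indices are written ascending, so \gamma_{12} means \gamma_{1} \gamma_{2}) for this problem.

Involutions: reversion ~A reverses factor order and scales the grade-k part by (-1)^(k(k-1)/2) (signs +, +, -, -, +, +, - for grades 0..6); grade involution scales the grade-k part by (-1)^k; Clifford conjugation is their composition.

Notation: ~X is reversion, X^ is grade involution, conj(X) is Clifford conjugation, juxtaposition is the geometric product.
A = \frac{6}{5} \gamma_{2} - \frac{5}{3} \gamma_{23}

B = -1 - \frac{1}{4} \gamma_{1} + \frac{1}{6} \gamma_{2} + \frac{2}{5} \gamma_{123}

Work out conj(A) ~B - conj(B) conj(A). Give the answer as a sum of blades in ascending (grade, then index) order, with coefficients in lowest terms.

first term: -\frac{1}{5} + \frac{2}{3} \gamma_{1} + \frac{6}{5} \gamma_{2} - \frac{5}{18} \gamma_{3} - \frac{3}{10} \gamma_{12} - \frac{12}{25} \gamma_{13} - \frac{5}{3} \gamma_{23} - \frac{5}{12} \gamma_{123}
second term: \frac{1}{5} - \frac{2}{3} \gamma_{1} + \frac{6}{5} \gamma_{2} - \frac{5}{18} \gamma_{3} - \frac{3}{10} \gamma_{12} + \frac{12}{25} \gamma_{13} - \frac{5}{3} \gamma_{23} + \frac{5}{12} \gamma_{123}
Answer: -\frac{2}{5} + \frac{4}{3} \gamma_{1} - \frac{24}{25} \gamma_{13} - \frac{5}{6} \gamma_{123}


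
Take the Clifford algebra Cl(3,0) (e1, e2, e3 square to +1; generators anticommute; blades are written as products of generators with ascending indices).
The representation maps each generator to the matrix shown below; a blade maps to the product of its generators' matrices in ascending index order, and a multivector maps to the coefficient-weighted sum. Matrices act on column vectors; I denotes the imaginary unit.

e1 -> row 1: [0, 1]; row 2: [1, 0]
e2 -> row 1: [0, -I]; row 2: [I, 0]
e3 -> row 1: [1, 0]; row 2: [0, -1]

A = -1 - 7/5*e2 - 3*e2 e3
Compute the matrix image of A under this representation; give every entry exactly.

Bivector images (products of the table entries): rho(e2 e3) = rho(e2)rho(e3) = row 1: [0, I]; row 2: [I, 0].
M = (-1)*1 + (-7/5)*rho(e2) + (-3)*rho(e2 e3), summed entrywise (1 is the identity matrix):
Answer: row 1: [-1, -8*I/5]; row 2: [-22*I/5, -1]


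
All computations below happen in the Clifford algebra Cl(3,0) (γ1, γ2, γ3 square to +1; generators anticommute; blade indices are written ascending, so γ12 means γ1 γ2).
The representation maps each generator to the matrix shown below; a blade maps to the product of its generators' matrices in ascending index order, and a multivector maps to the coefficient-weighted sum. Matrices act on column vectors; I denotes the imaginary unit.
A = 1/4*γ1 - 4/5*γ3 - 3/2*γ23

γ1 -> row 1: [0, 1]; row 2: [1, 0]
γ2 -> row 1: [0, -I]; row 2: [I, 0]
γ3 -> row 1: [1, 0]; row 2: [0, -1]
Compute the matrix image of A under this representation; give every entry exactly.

Bivector images (products of the table entries): rho(γ23) = rho(γ2)rho(γ3) = row 1: [0, I]; row 2: [I, 0].
M = (1/4)*rho(γ1) + (-4/5)*rho(γ3) + (-3/2)*rho(γ23), summed entrywise:
Answer: row 1: [-4/5, 1/4 - 3*I/2]; row 2: [1/4 - 3*I/2, 4/5]


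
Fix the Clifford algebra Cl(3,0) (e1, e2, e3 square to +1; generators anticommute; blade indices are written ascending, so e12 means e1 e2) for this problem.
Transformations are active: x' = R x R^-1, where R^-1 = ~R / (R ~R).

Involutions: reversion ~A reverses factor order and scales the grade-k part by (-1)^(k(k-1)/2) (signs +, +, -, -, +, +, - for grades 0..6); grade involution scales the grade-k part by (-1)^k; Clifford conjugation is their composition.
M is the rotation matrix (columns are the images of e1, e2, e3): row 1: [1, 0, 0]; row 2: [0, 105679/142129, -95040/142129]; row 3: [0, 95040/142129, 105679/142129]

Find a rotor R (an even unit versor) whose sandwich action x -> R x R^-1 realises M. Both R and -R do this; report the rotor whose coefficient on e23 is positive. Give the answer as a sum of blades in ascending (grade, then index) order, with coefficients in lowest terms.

Method: write R = a + b12*e12 + b13*e13 + b23*e23 with a^2 + b12^2 + b13^2 + b23^2 = 1 (so R^-1 = ~R). Expanding the columns R e_j ~R gives tr M = 4a^2 - 1 and, from the antisymmetric part, M21 - M12 = -4a*b12, M13 - M31 = 4a*b13, M32 - M23 = -4a*b23.
Here tr M = 353487/142129, so a^2 = (1 + tr M)/4 = 123904/142129 and a = ±352/377. Taking a = 352/377: M21 - M12 = 0, M13 - M31 = 0, M32 - M23 = 190080/142129, giving b12 = 0, b13 = 0, b23 = -135/377, i.e. R = 352/377 - 135/377*e23.
Its e23 coefficient is negative, so report the other preimage -R.
Answer: -352/377 + 135/377*e23. Recall the cover is two-to-one: with M of trace 353487/142129, both preimages act alike, and the stated e23 sign chooses the sheet.


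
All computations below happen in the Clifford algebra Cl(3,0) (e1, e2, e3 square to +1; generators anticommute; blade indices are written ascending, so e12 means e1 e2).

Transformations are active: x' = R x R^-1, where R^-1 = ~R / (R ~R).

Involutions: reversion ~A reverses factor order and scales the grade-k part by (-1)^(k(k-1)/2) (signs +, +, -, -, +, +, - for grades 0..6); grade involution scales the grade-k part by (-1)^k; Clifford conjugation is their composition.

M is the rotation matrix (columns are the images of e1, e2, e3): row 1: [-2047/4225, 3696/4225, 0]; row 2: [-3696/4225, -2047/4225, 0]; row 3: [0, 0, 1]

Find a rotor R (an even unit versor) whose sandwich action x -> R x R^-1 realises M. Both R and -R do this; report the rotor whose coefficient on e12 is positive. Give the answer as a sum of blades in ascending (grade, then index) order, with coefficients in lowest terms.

Method: write R = a + b12*e12 + b13*e13 + b23*e23 with a^2 + b12^2 + b13^2 + b23^2 = 1 (so R^-1 = ~R). Expanding the columns R e_j ~R gives tr M = 4a^2 - 1 and, from the antisymmetric part, M21 - M12 = -4a*b12, M13 - M31 = 4a*b13, M32 - M23 = -4a*b23.
Here tr M = 131/4225, so a^2 = (1 + tr M)/4 = 1089/4225 and a = ±33/65. Taking a = 33/65: M21 - M12 = -7392/4225, M13 - M31 = 0, M32 - M23 = 0, giving b12 = 56/65, b13 = 0, b23 = 0, i.e. R = 33/65 + 56/65*e12.
Its e12 coefficient is already positive.
Answer: 33/65 + 56/65*e12. Recall the cover is two-to-one: with M of trace 131/4225, both preimages act alike, and the stated e12 sign chooses the sheet.


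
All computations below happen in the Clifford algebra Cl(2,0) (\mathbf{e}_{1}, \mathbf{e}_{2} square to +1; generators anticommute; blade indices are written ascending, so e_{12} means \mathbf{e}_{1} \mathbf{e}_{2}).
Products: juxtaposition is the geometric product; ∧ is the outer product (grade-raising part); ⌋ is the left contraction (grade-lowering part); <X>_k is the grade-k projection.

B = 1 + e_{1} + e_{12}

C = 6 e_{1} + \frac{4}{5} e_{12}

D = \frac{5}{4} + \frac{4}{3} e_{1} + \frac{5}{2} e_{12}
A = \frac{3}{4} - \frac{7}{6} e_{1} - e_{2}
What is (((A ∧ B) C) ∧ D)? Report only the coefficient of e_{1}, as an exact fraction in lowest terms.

step 1: \frac{3}{4} - \frac{5}{12} e_{1} - e_{2} + \frac{7}{4} e_{12}
step 2: -\frac{39}{10} + \frac{53}{10} e_{1} - \frac{65}{6} e_{2} + \frac{33}{5} e_{12}
step 3: -\frac{39}{8} + \frac{57}{40} e_{1} - \frac{325}{24} e_{2} + \frac{233}{18} e_{12}
Answer: \frac{57}{40}


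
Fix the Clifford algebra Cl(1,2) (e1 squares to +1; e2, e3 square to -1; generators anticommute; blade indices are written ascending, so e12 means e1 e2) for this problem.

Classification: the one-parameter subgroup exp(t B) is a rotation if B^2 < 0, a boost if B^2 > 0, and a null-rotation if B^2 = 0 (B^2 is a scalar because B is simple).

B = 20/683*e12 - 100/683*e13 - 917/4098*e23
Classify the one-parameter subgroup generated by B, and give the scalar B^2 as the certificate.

B^2 term by term: the squares give (20/683)^2*(e12)^2 + (-100/683)^2*(e13)^2 + (-917/4098)^2*(e23)^2 = 400/466489*(+1) + 10000/466489*(+1) + 840889/16793604*(-1) = -1/36 (each basis 2-blade squares to minus the product of its generators' squares); cross terms between blades sharing an index anticommute and cancel. So B^2 = -1/36.
Answer: rotation, certificate B^2 = -1/36. No conjugation can change B^2 = -1/36; the sign gives the class.


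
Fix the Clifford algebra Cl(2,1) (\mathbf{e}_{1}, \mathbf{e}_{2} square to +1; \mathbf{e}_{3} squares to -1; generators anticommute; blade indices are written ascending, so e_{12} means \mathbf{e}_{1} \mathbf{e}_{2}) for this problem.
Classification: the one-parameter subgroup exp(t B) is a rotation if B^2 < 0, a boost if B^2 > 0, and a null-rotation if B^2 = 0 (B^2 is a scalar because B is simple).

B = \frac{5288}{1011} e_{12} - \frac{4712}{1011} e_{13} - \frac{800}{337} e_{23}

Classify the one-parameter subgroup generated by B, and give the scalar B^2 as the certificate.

B^2 term by term: the squares give (\frac{5288}{1011})^2*(e_{12})^2 + (-\frac{4712}{1011})^2*(e_{13})^2 + (-\frac{800}{337})^2*(e_{23})^2 = \frac{27962944}{1022121}*(-1) + \frac{22202944}{1022121}*(+1) + \frac{640000}{113569}*(+1) = 0 (each basis 2-blade squares to minus the product of its generators' squares); cross terms between blades sharing an index anticommute and cancel. So B^2 = 0.
Answer: null-rotation, certificate B^2 = 0. Because 0 is invariant under every versor sandwich, the classification follows from its sign alone.


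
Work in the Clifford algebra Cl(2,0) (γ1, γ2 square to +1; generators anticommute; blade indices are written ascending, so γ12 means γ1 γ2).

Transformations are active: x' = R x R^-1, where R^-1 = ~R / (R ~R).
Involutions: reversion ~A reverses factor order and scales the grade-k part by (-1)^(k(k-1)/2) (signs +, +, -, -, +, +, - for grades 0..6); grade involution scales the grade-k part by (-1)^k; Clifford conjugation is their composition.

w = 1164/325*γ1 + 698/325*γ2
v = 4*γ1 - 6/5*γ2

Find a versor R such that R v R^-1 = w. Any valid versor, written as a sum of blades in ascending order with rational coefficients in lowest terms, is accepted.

Sketch: the shared square 436/25 makes R = v + w = 2464/325*γ1 + 308/325*γ2 the natural versor; its sandwich fixes that direction, negates (v - w)/2, and sends v to w.
Answer: 2464/325*γ1 + 308/325*γ2


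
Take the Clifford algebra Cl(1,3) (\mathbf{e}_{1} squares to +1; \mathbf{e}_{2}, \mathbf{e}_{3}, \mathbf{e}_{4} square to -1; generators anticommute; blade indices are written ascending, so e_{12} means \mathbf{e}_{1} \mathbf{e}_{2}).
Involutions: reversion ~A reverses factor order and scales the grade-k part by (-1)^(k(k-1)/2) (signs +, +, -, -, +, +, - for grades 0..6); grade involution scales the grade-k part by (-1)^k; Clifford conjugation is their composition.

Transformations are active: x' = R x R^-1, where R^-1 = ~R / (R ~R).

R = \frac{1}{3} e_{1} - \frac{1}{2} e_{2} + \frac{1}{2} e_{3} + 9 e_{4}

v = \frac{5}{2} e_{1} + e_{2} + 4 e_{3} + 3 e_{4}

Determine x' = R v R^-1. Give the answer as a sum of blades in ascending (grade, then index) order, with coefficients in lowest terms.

~R = \frac{1}{3} e_{1} - \frac{1}{2} e_{2} + \frac{1}{2} e_{3} + 9 e_{4}, and R ~R = -\frac{1465}{18}, so R^-1 = ~R / (-\frac{1465}{18}).
R v = -\frac{83}{3} + \frac{19}{12} e_{12} + \frac{1}{12} e_{13} - \frac{43}{2} e_{14} - \frac{5}{2} e_{23} - \frac{21}{2} e_{24} - \frac{69}{2} e_{34}
Answer: -\frac{6661}{2930} e_{1} - \frac{1963}{1465} e_{2} - \frac{5362}{1465} e_{3} + \frac{4569}{1465} e_{4}


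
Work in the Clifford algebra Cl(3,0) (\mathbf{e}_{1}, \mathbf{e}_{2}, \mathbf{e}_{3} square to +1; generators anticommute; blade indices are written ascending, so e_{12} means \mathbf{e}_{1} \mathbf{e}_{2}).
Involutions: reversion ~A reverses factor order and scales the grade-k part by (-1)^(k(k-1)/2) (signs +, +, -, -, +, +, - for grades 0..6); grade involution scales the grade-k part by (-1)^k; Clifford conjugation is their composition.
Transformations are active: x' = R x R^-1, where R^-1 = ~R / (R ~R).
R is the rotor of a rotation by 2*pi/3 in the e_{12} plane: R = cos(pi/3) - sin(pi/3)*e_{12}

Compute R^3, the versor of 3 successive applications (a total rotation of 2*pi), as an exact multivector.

Because a rotor carries half the rotation angle, composing 3 copies of this e_{12}-plane rotor multiplies the phase: 3*(pi/3) = \pi, hence R^3 = cos(\pi) - sin(\pi)*e_{12}.
cos(\pi) = -1 and sin(\pi) = 0, so R^3 = -1. The total rotation 2*pi is 1 full turn, so every vector returns to itself, yet the rotor is -1, on the OTHER sheet of the double cover (an odd number of 2*pi turns).
Answer: -1


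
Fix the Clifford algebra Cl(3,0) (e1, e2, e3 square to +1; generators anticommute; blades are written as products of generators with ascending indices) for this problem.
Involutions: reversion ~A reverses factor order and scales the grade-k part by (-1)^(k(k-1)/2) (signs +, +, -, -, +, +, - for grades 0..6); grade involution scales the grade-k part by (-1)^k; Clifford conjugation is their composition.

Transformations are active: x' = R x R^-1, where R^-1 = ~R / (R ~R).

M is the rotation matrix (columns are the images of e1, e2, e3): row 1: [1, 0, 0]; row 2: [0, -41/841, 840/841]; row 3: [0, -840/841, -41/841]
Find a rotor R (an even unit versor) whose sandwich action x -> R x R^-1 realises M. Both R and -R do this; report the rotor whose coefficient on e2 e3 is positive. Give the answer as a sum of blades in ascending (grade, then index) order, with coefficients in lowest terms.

Method: write R = a + b12*e1 e2 + b13*e1 e3 + b23*e2 e3 with a^2 + b12^2 + b13^2 + b23^2 = 1 (so R^-1 = ~R). Expanding the columns R e_j ~R gives tr M = 4a^2 - 1 and, from the antisymmetric part, M21 - M12 = -4a*b12, M13 - M31 = 4a*b13, M32 - M23 = -4a*b23.
Here tr M = 759/841, so a^2 = (1 + tr M)/4 = 400/841 and a = ±20/29. Taking a = 20/29: M21 - M12 = 0, M13 - M31 = 0, M32 - M23 = -1680/841, giving b12 = 0, b13 = 0, b23 = 21/29, i.e. R = 20/29 + 21/29*e2 e3.
Its e2 e3 coefficient is already positive.
Answer: 20/29 + 21/29*e2 e3. Note: both R and -R realise this M (trace 759/841); the covering map identifies them, and the e2 e3-coefficient sign is the tie-breaker.


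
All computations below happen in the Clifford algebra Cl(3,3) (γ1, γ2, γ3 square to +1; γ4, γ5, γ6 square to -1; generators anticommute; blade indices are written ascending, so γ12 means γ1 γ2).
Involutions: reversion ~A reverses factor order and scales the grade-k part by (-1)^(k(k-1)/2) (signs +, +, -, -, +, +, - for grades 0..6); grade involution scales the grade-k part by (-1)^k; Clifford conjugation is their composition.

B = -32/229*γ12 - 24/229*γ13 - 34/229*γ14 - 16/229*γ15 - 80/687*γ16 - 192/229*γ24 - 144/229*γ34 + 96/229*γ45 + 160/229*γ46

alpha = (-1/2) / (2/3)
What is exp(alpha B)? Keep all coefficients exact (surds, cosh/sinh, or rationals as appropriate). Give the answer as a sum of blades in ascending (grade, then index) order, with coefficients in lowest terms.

B^2 term by term: the squares give (-32/229)^2*(γ12)^2 + (-24/229)^2*(γ13)^2 + (-34/229)^2*(γ14)^2 + (-16/229)^2*(γ15)^2 + (-80/687)^2*(γ16)^2 + (-192/229)^2*(γ24)^2 + (-144/229)^2*(γ34)^2 + (96/229)^2*(γ45)^2 + (160/229)^2*(γ46)^2 = 1024/52441*(-1) + 576/52441*(-1) + 1156/52441*(+1) + 256/52441*(+1) + 6400/471969*(+1) + 36864/52441*(+1) + 20736/52441*(+1) + 9216/52441*(-1) + 25600/52441*(-1) = 4/9 (each basis 2-blade squares to minus the product of its generators' squares); cross terms between blades sharing an index anticommute and cancel; the commuting (index-disjoint) pairs give grade-4 terms 2*c*c'*(blade product), which cancel blade by blade — γ1234: 9216/52441 - 9216/52441 = 0; γ1245: -6144/52441 + 6144/52441 = 0; γ1246: -10240/52441 + 10240/52441 = 0; γ1345: -4608/52441 + 4608/52441 = 0; γ1346: -7680/52441 + 7680/52441 = 0; γ1456: 5120/52441 - 5120/52441 = 0 — confirming B is simple. So B^2 = 4/9.
B^2 = 4/9 — a positive square means the series sums to a boost: l = 2/3, alpha*l = -1/2, so exp(alpha B) = cosh(-1/2) + (sinh(-1/2)/(2/3))*B = cosh(1/2) + (-3*sinh(1/2)/2)*B.
Answer: cosh(1/2) + 48*sinh(1/2)/229*γ12 + 36*sinh(1/2)/229*γ13 + 51*sinh(1/2)/229*γ14 + 24*sinh(1/2)/229*γ15 + 40*sinh(1/2)/229*γ16 + 288*sinh(1/2)/229*γ24 + 216*sinh(1/2)/229*γ34 - 144*sinh(1/2)/229*γ45 - 240*sinh(1/2)/229*γ46


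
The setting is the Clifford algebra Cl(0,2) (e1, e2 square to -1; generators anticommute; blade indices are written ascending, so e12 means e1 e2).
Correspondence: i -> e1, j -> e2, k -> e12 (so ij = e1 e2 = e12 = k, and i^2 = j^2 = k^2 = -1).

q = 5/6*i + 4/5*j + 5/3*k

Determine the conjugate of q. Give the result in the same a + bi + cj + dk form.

In blades: q = 5/6*e1 + 4/5*e2 + 5/3*e12.
Conjugation here is Clifford conjugation: the scalar is fixed and the grade-1 and grade-2 blades all flip sign, giving -5/6*e1 - 4/5*e2 - 5/3*e12; translating back:
Answer: -5/6*i - 4/5*j - 5/3*k


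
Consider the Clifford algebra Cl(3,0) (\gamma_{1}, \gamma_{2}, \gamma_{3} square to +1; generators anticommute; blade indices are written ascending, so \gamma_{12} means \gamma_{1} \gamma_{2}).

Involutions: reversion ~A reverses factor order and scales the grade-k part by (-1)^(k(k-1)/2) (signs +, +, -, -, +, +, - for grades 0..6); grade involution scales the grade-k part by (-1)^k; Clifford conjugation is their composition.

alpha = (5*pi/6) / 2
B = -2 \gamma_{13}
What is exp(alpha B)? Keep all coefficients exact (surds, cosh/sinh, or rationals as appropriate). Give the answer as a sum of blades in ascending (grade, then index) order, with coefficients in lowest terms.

B^2 = (-2)^2*(\gamma_{13})^2 = 4*(-1) = -4 (a basis 2-blade squares to minus the product of its generators' squares).
B^2 = -4 — a negative square means the series sums to a rotation: l = 2, alpha*l = \frac{5 \pi}{6}, so exp(alpha B) = cos(\frac{5 \pi}{6}) + (sin(\frac{5 \pi}{6})/2)*B = - \frac{\sqrt{3}}{2} + (\frac{1}{4})*B.
Answer: - \frac{\sqrt{3}}{2} - \frac{1}{2} \gamma_{13}


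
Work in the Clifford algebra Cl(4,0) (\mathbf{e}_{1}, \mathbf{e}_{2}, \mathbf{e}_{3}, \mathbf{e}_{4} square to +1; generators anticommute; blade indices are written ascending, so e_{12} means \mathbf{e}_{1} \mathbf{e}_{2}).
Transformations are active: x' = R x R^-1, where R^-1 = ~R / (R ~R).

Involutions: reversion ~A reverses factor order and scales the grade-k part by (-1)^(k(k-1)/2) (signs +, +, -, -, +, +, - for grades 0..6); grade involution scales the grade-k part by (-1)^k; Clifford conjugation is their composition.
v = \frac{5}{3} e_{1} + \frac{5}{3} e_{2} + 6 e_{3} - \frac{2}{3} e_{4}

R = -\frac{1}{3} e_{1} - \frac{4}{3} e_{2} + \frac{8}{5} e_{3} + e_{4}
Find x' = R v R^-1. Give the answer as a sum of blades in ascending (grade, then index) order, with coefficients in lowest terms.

~R = -\frac{1}{3} e_{1} - \frac{4}{3} e_{2} + \frac{8}{5} e_{3} + e_{4}, and R ~R = \frac{1226}{225}, so R^-1 = ~R / (\frac{1226}{225}).
R v = \frac{277}{45} + \frac{5}{3} e_{12} - \frac{14}{3} e_{13} - \frac{13}{9} e_{14} - \frac{32}{3} e_{23} - \frac{7}{9} e_{24} - \frac{106}{15} e_{34}
Answer: -\frac{4450}{1839} e_{1} - \frac{8605}{1839} e_{2} - \frac{1462}{613} e_{3} + \frac{5381}{1839} e_{4}


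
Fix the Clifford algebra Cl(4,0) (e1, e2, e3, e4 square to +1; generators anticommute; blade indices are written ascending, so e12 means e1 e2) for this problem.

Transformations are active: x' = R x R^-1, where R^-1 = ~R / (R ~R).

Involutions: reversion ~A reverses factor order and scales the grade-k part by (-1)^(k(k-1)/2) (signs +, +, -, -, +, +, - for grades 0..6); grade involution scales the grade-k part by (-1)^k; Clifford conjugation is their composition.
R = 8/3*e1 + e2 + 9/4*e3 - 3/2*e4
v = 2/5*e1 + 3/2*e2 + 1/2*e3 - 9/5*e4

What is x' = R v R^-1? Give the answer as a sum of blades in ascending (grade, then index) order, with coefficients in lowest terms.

~R = 8/3*e1 + e2 + 9/4*e3 - 3/2*e4, and R ~R = 2221/144, so R^-1 = ~R / (2221/144).
R v = 767/120 + 18/5*e12 + 13/30*e13 - 21/5*e14 - 23/8*e23 + 9/20*e24 - 33/10*e34
Answer: 20102/11105*e1 - 14907/22210*e2 + 30313/22210*e3 + 6183/11105*e4


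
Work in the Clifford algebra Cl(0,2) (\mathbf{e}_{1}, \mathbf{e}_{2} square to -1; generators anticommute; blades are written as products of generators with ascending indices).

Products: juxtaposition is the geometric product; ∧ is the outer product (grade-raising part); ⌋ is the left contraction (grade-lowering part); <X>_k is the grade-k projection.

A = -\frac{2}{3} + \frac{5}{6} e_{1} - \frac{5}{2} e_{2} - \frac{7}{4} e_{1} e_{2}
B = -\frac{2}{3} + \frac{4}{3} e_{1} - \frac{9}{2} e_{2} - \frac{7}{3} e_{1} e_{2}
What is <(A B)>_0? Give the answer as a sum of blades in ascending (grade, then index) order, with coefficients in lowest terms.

step 1: -16 - \frac{251}{72} e_{1} + \frac{77}{18} e_{2} + \frac{83}{36} e_{1} e_{2}
step 2: -16
Answer: -16


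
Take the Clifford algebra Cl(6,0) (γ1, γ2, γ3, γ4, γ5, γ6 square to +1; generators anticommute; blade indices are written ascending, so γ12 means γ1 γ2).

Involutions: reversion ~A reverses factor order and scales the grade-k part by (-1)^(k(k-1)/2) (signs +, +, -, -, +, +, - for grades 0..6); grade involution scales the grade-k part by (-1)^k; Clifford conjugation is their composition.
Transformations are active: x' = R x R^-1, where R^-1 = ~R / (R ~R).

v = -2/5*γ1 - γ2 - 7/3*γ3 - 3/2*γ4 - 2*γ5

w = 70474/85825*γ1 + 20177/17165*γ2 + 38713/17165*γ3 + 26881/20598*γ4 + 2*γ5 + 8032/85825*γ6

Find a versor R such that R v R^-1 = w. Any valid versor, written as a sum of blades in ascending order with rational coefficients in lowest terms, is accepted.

Take R = v + w = 36144/85825*γ1 + 3012/17165*γ2 - 4016/51495*γ3 - 2008/10299*γ4 + 8032/85825*γ6. Because q(v) = q(w) = 11569/900, conjugation by R sends v exactly to w.
Answer: 36144/85825*γ1 + 3012/17165*γ2 - 4016/51495*γ3 - 2008/10299*γ4 + 8032/85825*γ6


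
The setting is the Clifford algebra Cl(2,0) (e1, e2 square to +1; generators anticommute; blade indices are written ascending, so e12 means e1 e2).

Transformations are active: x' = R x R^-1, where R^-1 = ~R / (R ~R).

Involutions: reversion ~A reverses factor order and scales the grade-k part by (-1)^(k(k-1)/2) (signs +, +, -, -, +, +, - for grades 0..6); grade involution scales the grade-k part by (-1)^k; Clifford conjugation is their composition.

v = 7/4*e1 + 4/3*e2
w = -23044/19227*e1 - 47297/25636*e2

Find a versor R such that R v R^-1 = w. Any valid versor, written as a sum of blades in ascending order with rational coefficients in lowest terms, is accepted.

Take R = v + w = 42413/76908*e1 - 39347/76908*e2. Because q(v) = q(w) = 697/144, conjugation by R sends v exactly to w.
Answer: 42413/76908*e1 - 39347/76908*e2


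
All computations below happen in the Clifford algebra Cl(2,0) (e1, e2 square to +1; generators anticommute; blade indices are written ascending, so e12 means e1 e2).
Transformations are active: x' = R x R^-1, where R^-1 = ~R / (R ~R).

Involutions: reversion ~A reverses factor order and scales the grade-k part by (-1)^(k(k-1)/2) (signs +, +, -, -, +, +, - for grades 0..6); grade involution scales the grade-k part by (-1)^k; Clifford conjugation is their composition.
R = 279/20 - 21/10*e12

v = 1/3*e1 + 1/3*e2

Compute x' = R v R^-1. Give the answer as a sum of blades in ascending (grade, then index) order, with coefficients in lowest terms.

~R = 279/20 + 21/10*e12, and R ~R = 15921/80, so R^-1 = ~R / (15921/80).
R v = 79/20*e1 + 107/20*e2
Answer: 5849/26535*e1 + 11057/26535*e2


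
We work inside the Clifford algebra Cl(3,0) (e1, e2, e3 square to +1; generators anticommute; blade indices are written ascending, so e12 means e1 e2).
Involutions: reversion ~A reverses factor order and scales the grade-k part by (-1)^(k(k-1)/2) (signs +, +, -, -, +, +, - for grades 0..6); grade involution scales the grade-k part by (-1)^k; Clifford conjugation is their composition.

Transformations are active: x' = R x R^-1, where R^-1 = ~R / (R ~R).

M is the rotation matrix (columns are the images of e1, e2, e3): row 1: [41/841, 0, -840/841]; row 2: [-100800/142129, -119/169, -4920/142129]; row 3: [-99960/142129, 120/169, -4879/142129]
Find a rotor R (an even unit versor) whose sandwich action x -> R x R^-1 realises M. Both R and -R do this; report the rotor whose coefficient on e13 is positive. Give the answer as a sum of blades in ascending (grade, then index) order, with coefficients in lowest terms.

Method: write R = a + b12*e12 + b13*e13 + b23*e23 with a^2 + b12^2 + b13^2 + b23^2 = 1 (so R^-1 = ~R). Expanding the columns R e_j ~R gives tr M = 4a^2 - 1 and, from the antisymmetric part, M21 - M12 = -4a*b12, M13 - M31 = 4a*b13, M32 - M23 = -4a*b23.
Here tr M = -98029/142129, so a^2 = (1 + tr M)/4 = 11025/142129 and a = ±105/377. Taking a = 105/377: M21 - M12 = -100800/142129, M13 - M31 = -42000/142129, M32 - M23 = 105840/142129, giving b12 = 240/377, b13 = -100/377, b23 = -252/377, i.e. R = 105/377 + 240/377*e12 - 100/377*e13 - 252/377*e23.
Its e13 coefficient is negative, so report the other preimage -R.
Answer: -105/377 - 240/377*e12 + 100/377*e13 + 252/377*e23. Key observation: the double cover Spin(3) -> SO(3) sends R and -R to the same matrix (trace -98029/142129 here), so the stated sign of the e13 coefficient is what selects one sheet.


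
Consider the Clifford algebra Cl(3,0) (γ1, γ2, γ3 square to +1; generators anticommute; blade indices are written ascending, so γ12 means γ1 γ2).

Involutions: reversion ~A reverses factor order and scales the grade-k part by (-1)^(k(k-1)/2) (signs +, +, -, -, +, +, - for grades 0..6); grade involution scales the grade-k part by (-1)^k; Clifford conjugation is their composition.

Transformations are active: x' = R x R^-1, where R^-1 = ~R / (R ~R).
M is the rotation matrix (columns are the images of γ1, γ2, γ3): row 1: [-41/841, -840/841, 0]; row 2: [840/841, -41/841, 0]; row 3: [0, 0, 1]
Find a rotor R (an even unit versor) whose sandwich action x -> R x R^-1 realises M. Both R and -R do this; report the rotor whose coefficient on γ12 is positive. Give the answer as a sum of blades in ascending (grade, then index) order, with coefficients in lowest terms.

Method: write R = a + b12*γ12 + b13*γ13 + b23*γ23 with a^2 + b12^2 + b13^2 + b23^2 = 1 (so R^-1 = ~R). Expanding the columns R e_j ~R gives tr M = 4a^2 - 1 and, from the antisymmetric part, M21 - M12 = -4a*b12, M13 - M31 = 4a*b13, M32 - M23 = -4a*b23.
Here tr M = 759/841, so a^2 = (1 + tr M)/4 = 400/841 and a = ±20/29. Taking a = 20/29: M21 - M12 = 1680/841, M13 - M31 = 0, M32 - M23 = 0, giving b12 = -21/29, b13 = 0, b23 = 0, i.e. R = 20/29 - 21/29*γ12.
Its γ12 coefficient is negative, so report the other preimage -R.
Answer: -20/29 + 21/29*γ12. Sheet selection: the two-to-one cover makes ±R indistinguishable at the matrix level (trace 759/841), so uniqueness comes from the required sign on γ12.


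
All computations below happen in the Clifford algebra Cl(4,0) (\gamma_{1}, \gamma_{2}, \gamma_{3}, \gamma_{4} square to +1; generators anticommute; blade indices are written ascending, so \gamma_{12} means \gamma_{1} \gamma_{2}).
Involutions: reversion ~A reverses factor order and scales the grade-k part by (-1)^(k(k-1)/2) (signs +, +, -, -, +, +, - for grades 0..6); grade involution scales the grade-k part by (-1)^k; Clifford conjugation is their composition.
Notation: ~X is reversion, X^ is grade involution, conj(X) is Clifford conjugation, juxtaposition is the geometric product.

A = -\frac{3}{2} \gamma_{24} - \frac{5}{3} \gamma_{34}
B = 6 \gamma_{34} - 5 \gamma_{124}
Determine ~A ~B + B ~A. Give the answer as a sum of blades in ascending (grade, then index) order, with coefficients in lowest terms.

first term: 10 - \frac{15}{2} \gamma_{1} + 9 \gamma_{23} + \frac{25}{3} \gamma_{123}
second term: -10 + \frac{15}{2} \gamma_{1} + 9 \gamma_{23} + \frac{25}{3} \gamma_{123}
Answer: 18 \gamma_{23} + \frac{50}{3} \gamma_{123}


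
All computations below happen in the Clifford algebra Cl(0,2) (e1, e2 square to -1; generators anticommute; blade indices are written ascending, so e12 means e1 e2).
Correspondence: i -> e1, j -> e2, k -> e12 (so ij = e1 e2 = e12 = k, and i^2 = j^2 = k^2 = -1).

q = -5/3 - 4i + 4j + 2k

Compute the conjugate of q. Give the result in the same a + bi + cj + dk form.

In blades: q = -5/3 - 4*e1 + 4*e2 + 2*e12.
Conjugation here is Clifford conjugation: the scalar is fixed and the grade-1 and grade-2 blades all flip sign, giving -5/3 + 4*e1 - 4*e2 - 2*e12; translating back:
Answer: -5/3 + 4i - 4j - 2k


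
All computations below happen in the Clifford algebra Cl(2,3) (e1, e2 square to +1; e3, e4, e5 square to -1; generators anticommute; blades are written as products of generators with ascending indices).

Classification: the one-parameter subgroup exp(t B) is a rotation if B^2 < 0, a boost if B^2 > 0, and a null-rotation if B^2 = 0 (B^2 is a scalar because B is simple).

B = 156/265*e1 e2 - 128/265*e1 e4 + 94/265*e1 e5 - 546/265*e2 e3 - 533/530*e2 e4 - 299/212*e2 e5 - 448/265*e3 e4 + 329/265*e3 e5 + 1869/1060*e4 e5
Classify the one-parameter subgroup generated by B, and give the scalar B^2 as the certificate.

B^2 term by term: the squares give (156/265)^2*(e1 e2)^2 + (-128/265)^2*(e1 e4)^2 + (94/265)^2*(e1 e5)^2 + (-546/265)^2*(e2 e3)^2 + (-533/530)^2*(e2 e4)^2 + (-299/212)^2*(e2 e5)^2 + (-448/265)^2*(e3 e4)^2 + (329/265)^2*(e3 e5)^2 + (1869/1060)^2*(e4 e5)^2 = 24336/70225*(-1) + 16384/70225*(+1) + 8836/70225*(+1) + 298116/70225*(+1) + 284089/280900*(+1) + 89401/44944*(+1) + 200704/70225*(-1) + 108241/70225*(-1) + 3493161/1123600*(-1) = -1/4 (each basis 2-blade squares to minus the product of its generators' squares); cross terms between blades sharing an index anticommute and cancel; the commuting (index-disjoint) pairs give grade-4 terms 2*c*c'*(blade product), which cancel blade by blade — e1 e2 e3 e4: -139776/70225 + 139776/70225 = 0; e1 e2 e3 e5: 102648/70225 - 102648/70225 = 0; e1 e2 e4 e5: 145782/70225 - 19136/14045 - 50102/70225 = 0; e1 e3 e4 e5: 84224/70225 - 84224/70225 = 0; e2 e3 e4 e5: -510237/70225 + 175357/70225 + 66976/14045 = 0 — confirming B is simple. So B^2 = -1/4.
Answer: rotation, certificate B^2 = -1/4. The invariant at work: B^2 = -1/4 is unchanged by conjugation, hence its sign classifies the subgroup whatever basis B is written in.
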